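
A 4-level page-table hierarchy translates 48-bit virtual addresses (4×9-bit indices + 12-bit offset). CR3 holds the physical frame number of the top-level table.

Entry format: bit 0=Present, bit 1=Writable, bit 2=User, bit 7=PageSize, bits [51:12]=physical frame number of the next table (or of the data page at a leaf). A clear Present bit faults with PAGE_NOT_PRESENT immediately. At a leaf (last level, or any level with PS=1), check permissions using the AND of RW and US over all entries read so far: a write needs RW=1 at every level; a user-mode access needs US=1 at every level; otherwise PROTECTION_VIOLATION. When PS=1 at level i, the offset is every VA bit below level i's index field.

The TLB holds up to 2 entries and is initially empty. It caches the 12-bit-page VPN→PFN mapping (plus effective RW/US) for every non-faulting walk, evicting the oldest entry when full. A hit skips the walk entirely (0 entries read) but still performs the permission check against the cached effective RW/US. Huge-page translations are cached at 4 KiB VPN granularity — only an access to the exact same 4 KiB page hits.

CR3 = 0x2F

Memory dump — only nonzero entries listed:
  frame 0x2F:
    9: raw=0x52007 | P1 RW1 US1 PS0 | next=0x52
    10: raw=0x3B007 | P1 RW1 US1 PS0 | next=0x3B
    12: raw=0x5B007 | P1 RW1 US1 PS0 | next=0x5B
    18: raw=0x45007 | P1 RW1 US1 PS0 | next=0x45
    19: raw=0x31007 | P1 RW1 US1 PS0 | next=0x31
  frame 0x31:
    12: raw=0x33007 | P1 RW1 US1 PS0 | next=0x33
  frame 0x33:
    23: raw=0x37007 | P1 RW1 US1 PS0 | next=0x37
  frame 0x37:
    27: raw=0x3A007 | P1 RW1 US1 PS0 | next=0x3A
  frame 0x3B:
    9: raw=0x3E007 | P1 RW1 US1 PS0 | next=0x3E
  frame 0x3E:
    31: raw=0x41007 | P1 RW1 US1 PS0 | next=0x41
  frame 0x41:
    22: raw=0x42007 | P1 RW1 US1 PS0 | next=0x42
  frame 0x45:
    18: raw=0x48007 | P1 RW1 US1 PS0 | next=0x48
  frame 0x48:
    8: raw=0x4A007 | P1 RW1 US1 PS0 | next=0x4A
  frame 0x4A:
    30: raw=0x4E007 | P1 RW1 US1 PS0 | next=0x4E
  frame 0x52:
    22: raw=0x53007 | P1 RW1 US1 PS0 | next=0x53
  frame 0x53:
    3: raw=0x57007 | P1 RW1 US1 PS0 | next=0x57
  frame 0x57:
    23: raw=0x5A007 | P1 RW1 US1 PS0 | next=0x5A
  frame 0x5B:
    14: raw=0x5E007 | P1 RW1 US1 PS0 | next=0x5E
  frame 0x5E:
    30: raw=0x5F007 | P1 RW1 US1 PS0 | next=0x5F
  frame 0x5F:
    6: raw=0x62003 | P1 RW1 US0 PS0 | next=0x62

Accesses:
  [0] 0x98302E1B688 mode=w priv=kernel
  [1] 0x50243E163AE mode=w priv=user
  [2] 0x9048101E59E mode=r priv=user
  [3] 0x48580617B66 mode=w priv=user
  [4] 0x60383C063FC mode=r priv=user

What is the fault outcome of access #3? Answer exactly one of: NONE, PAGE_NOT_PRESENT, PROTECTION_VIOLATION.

Walk each access:
#0 VA=0x98302E1B688 (w,kernel):
  [0] read 0x2F idx=19: raw=0x31007 flags P=1 W=1 U=1 S=0
  [1] read 0x31 idx=12: raw=0x33007 flags P=1 W=1 U=1 S=0
  [2] read 0x33 idx=23: raw=0x37007 flags P=1 W=1 U=1 S=0
  [3] read 0x37 idx=27: raw=0x3A007 flags P=1 W=1 U=1 S=0
  ✓ 0x3A688  — 4 lookups
#1 VA=0x50243E163AE (w,user):
  [0] read 0x2F idx=10: raw=0x3B007 flags P=1 W=1 U=1 S=0
  [1] read 0x3B idx=9: raw=0x3E007 flags P=1 W=1 U=1 S=0
  [2] read 0x3E idx=31: raw=0x41007 flags P=1 W=1 U=1 S=0
  [3] read 0x41 idx=22: raw=0x42007 flags P=1 W=1 U=1 S=0
  ✓ 0x423AE  — 4 lookups
#2 VA=0x9048101E59E (r,user):
  [0] read 0x2F idx=18: raw=0x45007 flags P=1 W=1 U=1 S=0
  [1] read 0x45 idx=18: raw=0x48007 flags P=1 W=1 U=1 S=0
  [2] read 0x48 idx=8: raw=0x4A007 flags P=1 W=1 U=1 S=0
  [3] read 0x4A idx=30: raw=0x4E007 flags P=1 W=1 U=1 S=0
  ✓ 0x4E59E  — 4 lookups
#3 VA=0x48580617B66 (w,user):
  [0] read 0x2F idx=9: raw=0x52007 flags P=1 W=1 U=1 S=0
  [1] read 0x52 idx=22: raw=0x53007 flags P=1 W=1 U=1 S=0
  [2] read 0x53 idx=3: raw=0x57007 flags P=1 W=1 U=1 S=0
  [3] read 0x57 idx=23: raw=0x5A007 flags P=1 W=1 U=1 S=0
  ✓ 0x5AB66  — 4 lookups
#4 VA=0x60383C063FC (r,user):
  [0] read 0x2F idx=12: raw=0x5B007 flags P=1 W=1 U=1 S=0
  [1] read 0x5B idx=14: raw=0x5E007 flags P=1 W=1 U=1 S=0
  [2] read 0x5E idx=30: raw=0x5F007 flags P=1 W=1 U=1 S=0
  [3] read 0x5F idx=6: raw=0x62003 flags P=1 W=1 U=0 S=0
  ⇒ fault: PROTECTION_VIOLATION  — 4 lookups

Access #3 fault: NONE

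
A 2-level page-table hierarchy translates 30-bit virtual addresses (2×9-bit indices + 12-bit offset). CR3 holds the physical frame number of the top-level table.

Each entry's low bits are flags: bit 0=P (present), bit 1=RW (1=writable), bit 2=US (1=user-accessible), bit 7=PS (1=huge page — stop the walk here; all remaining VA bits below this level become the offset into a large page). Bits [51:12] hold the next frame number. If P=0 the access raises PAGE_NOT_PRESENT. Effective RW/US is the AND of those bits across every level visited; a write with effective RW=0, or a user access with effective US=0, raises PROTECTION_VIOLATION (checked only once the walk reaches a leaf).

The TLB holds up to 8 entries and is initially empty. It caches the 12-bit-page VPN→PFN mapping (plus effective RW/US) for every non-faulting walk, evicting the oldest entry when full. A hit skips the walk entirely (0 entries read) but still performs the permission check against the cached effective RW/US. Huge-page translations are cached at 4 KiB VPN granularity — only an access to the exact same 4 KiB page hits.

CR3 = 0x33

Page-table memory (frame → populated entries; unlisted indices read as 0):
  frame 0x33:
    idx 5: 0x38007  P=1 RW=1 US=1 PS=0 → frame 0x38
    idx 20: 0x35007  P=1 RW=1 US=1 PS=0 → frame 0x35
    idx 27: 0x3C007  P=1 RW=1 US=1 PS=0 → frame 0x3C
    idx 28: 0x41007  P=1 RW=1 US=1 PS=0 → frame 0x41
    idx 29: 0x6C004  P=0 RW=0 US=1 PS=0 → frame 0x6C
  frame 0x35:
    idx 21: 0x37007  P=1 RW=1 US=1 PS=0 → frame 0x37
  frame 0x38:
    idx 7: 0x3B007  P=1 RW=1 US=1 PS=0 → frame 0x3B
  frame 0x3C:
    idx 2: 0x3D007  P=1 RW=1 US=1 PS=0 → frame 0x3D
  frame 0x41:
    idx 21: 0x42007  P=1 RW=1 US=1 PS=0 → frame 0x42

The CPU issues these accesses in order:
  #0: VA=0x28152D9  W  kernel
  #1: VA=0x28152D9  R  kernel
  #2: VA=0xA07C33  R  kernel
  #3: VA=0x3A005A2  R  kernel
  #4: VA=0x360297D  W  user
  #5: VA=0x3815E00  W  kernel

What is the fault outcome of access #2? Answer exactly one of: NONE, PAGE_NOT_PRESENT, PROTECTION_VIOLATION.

Trace:
#0 VA=0x28152D9 (w,kernel):
  [0] read 0x33 idx=20: raw=0x35007 flags P=1 W=1 U=1 S=0
  [1] read 0x35 idx=21: raw=0x37007 flags P=1 W=1 U=1 S=0
  ⇒ phys 0x372D9  [2 reads]
#1 VA=0x28152D9 (r,kernel):
  TLB hit vpn=0x2815 → PA=0x372D9
#2 VA=0xA07C33 (r,kernel):
  [0] read 0x33 idx=5: raw=0x38007 flags P=1 W=1 U=1 S=0
  [1] read 0x38 idx=7: raw=0x3B007 flags P=1 W=1 U=1 S=0
  ⇒ phys 0x3BC33  [2 reads]
#3 VA=0x3A005A2 (r,kernel):
  [0] read 0x33 idx=29: raw=0x6C004 flags P=0 W=0 U=1 S=0
  → PAGE_NOT_PRESENT  (1 entries read)
#4 VA=0x360297D (w,user):
  [0] read 0x33 idx=27: raw=0x3C007 flags P=1 W=1 U=1 S=0
  [1] read 0x3C idx=2: raw=0x3D007 flags P=1 W=1 U=1 S=0
  ⇒ phys 0x3D97D  [2 reads]
#5 VA=0x3815E00 (w,kernel):
  [0] read 0x33 idx=28: raw=0x41007 flags P=1 W=1 U=1 S=0
  [1] read 0x41 idx=21: raw=0x42007 flags P=1 W=1 U=1 S=0
  ⇒ phys 0x42E00  [2 reads]

Access #2 fault: NONE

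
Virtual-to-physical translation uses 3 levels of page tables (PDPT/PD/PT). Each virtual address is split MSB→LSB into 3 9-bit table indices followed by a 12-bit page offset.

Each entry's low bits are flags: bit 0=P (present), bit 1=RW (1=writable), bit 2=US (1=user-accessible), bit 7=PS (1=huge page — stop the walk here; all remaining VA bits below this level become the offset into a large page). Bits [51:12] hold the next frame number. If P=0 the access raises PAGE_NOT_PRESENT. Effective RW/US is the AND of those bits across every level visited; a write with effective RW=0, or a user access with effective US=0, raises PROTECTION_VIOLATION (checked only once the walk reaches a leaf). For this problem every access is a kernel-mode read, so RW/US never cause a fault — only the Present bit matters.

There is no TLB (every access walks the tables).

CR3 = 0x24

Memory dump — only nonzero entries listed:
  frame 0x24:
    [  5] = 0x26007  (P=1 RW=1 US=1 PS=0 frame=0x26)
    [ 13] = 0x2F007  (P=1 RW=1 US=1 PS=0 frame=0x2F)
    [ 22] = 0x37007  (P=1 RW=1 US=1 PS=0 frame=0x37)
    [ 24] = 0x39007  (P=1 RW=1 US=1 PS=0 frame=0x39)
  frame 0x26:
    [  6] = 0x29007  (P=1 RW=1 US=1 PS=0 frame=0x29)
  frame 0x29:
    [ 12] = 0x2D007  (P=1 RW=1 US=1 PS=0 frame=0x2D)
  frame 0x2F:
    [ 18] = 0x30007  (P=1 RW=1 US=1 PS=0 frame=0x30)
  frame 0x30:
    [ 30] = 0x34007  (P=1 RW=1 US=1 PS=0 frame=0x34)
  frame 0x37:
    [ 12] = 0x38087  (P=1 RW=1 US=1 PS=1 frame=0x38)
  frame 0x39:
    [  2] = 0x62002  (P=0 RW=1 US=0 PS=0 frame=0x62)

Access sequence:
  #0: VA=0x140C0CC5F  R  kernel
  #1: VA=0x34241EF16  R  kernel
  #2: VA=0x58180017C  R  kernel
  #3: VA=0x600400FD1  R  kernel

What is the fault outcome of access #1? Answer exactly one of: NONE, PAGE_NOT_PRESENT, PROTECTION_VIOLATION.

Walk each access:
#0 VA=0x140C0CC5F (r,kernel):
  [0] read 0x24 idx=5: raw=0x26007 flags P=1 W=1 U=1 S=0
  [1] read 0x26 idx=6: raw=0x29007 flags P=1 W=1 U=1 S=0
  [2] read 0x29 idx=12: raw=0x2D007 flags P=1 W=1 U=1 S=0
  ✓ 0x2DC5F  — 3 lookups
#1 VA=0x34241EF16 (r,kernel):
  [0] read 0x24 idx=13: raw=0x2F007 flags P=1 W=1 U=1 S=0
  [1] read 0x2F idx=18: raw=0x30007 flags P=1 W=1 U=1 S=0
  [2] read 0x30 idx=30: raw=0x34007 flags P=1 W=1 U=1 S=0
  ✓ 0x34F16  — 3 lookups
#2 VA=0x58180017C (r,kernel):
  [0] read 0x24 idx=22: raw=0x37007 flags P=1 W=1 U=1 S=0
  [1] read 0x37 idx=12: raw=0x38087 flags P=1 W=1 U=1 S=1
  ✓ 0x3817C (huge @L1)  — 2 lookups
#3 VA=0x600400FD1 (r,kernel):
  [0] read 0x24 idx=24: raw=0x39007 flags P=1 W=1 U=1 S=0
  [1] read 0x39 idx=2: raw=0x62002 flags P=0 W=1 U=0 S=0
  → PAGE_NOT_PRESENT  (2 entries read)

Access #1 fault: NONE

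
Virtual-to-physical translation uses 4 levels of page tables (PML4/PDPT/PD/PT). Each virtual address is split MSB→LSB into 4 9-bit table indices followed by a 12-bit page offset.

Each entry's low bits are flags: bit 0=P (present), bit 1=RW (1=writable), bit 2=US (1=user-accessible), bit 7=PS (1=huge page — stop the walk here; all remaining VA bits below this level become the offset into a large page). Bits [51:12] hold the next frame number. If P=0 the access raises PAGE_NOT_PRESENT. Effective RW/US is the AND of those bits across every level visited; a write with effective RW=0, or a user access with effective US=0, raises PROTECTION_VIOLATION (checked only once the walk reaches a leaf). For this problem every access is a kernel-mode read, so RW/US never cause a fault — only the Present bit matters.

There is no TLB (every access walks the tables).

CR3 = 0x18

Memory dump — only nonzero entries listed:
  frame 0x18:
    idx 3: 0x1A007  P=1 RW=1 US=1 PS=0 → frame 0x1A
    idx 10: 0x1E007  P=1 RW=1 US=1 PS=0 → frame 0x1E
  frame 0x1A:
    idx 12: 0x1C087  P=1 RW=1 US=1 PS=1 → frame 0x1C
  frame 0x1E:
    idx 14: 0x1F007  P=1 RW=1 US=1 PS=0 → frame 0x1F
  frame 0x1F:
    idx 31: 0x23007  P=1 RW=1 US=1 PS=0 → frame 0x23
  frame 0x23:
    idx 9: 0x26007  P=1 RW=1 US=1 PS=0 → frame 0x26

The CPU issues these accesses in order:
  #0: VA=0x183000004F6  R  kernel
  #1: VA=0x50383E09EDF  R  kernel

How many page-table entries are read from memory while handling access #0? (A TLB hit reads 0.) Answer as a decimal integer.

Walk each access:
#0 VA=0x183000004F6 (r,kernel):
  L0: frame=0x18 idx=3 entry=0x1A007 [P=1 RW=1 US=1 PS=0]
  L1: frame=0x1A idx=12 entry=0x1C087 [P=1 RW=1 US=1 PS=1]
  ✓ 0x1C4F6 (huge @L1)  — 2 lookups
#1 VA=0x50383E09EDF (r,kernel):
  L0: frame=0x18 idx=10 entry=0x1E007 [P=1 RW=1 US=1 PS=0]
  L1: frame=0x1E idx=14 entry=0x1F007 [P=1 RW=1 US=1 PS=0]
  L2: frame=0x1F idx=31 entry=0x23007 [P=1 RW=1 US=1 PS=0]
  L3: frame=0x23 idx=9 entry=0x26007 [P=1 RW=1 US=1 PS=0]
  ✓ 0x26EDF  — 4 lookups

Entries read for #0: 2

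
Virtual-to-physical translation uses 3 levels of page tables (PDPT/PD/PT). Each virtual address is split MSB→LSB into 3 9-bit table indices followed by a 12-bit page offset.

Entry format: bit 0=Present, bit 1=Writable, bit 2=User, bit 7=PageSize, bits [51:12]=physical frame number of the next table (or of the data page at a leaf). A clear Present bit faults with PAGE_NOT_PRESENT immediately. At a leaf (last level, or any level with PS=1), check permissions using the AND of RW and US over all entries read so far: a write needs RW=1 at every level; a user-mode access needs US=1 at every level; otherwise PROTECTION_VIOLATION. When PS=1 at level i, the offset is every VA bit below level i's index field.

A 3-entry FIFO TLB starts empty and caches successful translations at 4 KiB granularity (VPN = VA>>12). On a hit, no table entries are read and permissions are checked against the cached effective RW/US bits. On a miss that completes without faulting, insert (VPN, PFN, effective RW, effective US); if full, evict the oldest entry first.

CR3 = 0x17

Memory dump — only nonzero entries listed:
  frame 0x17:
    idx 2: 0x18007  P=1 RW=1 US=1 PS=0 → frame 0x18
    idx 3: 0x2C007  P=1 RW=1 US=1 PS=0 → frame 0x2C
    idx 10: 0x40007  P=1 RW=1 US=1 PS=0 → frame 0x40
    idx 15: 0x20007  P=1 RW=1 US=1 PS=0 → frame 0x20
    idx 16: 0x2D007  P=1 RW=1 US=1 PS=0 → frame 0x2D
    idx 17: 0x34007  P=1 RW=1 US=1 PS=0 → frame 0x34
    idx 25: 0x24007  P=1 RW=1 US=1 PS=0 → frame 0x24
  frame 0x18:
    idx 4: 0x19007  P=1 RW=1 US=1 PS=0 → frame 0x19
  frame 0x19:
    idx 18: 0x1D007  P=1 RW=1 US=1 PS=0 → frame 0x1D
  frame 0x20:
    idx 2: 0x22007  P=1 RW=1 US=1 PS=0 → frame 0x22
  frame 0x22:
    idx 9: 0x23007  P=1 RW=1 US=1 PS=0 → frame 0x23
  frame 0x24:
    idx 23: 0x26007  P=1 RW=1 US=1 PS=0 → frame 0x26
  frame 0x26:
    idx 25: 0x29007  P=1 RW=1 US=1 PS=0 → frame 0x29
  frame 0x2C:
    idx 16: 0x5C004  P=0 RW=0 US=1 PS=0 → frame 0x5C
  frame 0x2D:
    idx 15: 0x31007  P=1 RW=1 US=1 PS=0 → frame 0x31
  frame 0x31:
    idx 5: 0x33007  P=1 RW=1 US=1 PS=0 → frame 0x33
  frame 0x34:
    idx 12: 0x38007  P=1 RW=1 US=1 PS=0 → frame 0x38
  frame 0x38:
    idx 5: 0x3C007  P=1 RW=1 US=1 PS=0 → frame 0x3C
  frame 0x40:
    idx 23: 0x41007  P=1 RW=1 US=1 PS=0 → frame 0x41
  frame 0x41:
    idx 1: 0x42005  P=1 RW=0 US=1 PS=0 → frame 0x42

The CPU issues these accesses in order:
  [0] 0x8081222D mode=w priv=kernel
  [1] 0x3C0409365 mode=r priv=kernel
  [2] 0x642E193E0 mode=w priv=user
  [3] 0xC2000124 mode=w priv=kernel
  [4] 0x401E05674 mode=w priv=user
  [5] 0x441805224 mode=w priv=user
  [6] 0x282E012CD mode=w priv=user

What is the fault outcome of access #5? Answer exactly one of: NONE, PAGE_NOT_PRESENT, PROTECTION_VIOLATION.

Trace:
#0 VA=0x8081222D (w,kernel):
  [0] read 0x17 idx=2: raw=0x18007 flags P=1 W=1 U=1 S=0
  [1] read 0x18 idx=4: raw=0x19007 flags P=1 W=1 U=1 S=0
  [2] read 0x19 idx=18: raw=0x1D007 flags P=1 W=1 U=1 S=0
  ⇒ phys 0x1D22D  [3 reads]
#1 VA=0x3C0409365 (r,kernel):
  [0] read 0x17 idx=15: raw=0x20007 flags P=1 W=1 U=1 S=0
  [1] read 0x20 idx=2: raw=0x22007 flags P=1 W=1 U=1 S=0
  [2] read 0x22 idx=9: raw=0x23007 flags P=1 W=1 U=1 S=0
  ⇒ phys 0x23365  [3 reads]
#2 VA=0x642E193E0 (w,user):
  [0] read 0x17 idx=25: raw=0x24007 flags P=1 W=1 U=1 S=0
  [1] read 0x24 idx=23: raw=0x26007 flags P=1 W=1 U=1 S=0
  [2] read 0x26 idx=25: raw=0x29007 flags P=1 W=1 U=1 S=0
  ⇒ phys 0x293E0  [3 reads]
#3 VA=0xC2000124 (w,kernel):
  [0] read 0x17 idx=3: raw=0x2C007 flags P=1 W=1 U=1 S=0
  [1] read 0x2C idx=16: raw=0x5C004 flags P=0 W=0 U=1 S=0
  ✗ PAGE_NOT_PRESENT  [2 reads]
#4 VA=0x401E05674 (w,user):
  [0] read 0x17 idx=16: raw=0x2D007 flags P=1 W=1 U=1 S=0
  [1] read 0x2D idx=15: raw=0x31007 flags P=1 W=1 U=1 S=0
  [2] read 0x31 idx=5: raw=0x33007 flags P=1 W=1 U=1 S=0
  ⇒ phys 0x33674  [3 reads]
#5 VA=0x441805224 (w,user):
  [0] read 0x17 idx=17: raw=0x34007 flags P=1 W=1 U=1 S=0
  [1] read 0x34 idx=12: raw=0x38007 flags P=1 W=1 U=1 S=0
  [2] read 0x38 idx=5: raw=0x3C007 flags P=1 W=1 U=1 S=0
  ⇒ phys 0x3C224  [3 reads]
#6 VA=0x282E012CD (w,user):
  [0] read 0x17 idx=10: raw=0x40007 flags P=1 W=1 U=1 S=0
  [1] read 0x40 idx=23: raw=0x41007 flags P=1 W=1 U=1 S=0
  [2] read 0x41 idx=1: raw=0x42005 flags P=1 W=0 U=1 S=0
  ✗ PROTECTION_VIOLATION  [3 reads]

Access #5 fault: NONE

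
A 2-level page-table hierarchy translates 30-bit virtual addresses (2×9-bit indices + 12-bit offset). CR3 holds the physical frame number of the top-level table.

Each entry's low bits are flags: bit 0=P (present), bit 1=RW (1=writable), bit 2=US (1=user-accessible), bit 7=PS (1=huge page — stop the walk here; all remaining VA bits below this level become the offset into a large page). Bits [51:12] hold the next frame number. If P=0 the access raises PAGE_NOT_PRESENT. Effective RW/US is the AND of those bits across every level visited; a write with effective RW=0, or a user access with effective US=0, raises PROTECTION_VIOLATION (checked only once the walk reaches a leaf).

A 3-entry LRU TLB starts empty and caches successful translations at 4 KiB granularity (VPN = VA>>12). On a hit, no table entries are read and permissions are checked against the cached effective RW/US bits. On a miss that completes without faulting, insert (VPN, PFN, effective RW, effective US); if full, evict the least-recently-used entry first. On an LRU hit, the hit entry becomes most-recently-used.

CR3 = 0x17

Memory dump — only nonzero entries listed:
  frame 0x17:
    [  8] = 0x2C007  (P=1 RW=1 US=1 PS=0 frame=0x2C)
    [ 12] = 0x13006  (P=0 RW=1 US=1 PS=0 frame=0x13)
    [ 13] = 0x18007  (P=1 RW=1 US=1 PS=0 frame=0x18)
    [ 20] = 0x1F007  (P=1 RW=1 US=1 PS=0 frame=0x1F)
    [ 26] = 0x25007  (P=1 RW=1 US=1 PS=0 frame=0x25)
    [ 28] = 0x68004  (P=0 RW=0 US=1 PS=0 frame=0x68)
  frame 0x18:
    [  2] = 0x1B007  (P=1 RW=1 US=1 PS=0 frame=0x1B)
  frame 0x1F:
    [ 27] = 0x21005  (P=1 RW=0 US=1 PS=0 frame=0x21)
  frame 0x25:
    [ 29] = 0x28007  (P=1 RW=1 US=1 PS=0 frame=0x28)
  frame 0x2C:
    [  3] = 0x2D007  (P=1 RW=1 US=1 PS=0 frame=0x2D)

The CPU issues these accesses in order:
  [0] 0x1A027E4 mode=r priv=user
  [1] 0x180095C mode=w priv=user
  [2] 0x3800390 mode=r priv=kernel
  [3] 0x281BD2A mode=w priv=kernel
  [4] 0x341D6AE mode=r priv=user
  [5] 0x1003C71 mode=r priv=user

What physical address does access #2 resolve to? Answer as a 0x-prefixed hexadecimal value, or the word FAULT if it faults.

Trace:
#0 VA=0x1A027E4 (r,user):
  L0 @0x17[13] → 0x18007  P=1,RW=1,US=1,PS=0
  L1 @0x18[2] → 0x1B007  P=1,RW=1,US=1,PS=0
  ✓ 0x1B7E4  — 2 lookups
#1 VA=0x180095C (w,user):
  L0 @0x17[12] → 0x13006  P=0,RW=1,US=1,PS=0
  ⇒ fault: PAGE_NOT_PRESENT  — 1 lookups
#2 VA=0x3800390 (r,kernel):
  L0 @0x17[28] → 0x68004  P=0,RW=0,US=1,PS=0
  ⇒ fault: PAGE_NOT_PRESENT  — 1 lookups
#3 VA=0x281BD2A (w,kernel):
  L0 @0x17[20] → 0x1F007  P=1,RW=1,US=1,PS=0
  L1 @0x1F[27] → 0x21005  P=1,RW=0,US=1,PS=0
  ⇒ fault: PROTECTION_VIOLATION  — 2 lookups
#4 VA=0x341D6AE (r,user):
  L0 @0x17[26] → 0x25007  P=1,RW=1,US=1,PS=0
  L1 @0x25[29] → 0x28007  P=1,RW=1,US=1,PS=0
  ✓ 0x286AE  — 2 lookups
#5 VA=0x1003C71 (r,user):
  L0 @0x17[8] → 0x2C007  P=1,RW=1,US=1,PS=0
  L1 @0x2C[3] → 0x2D007  P=1,RW=1,US=1,PS=0
  ✓ 0x2DC71  — 2 lookups

Access #2 PA: FAULT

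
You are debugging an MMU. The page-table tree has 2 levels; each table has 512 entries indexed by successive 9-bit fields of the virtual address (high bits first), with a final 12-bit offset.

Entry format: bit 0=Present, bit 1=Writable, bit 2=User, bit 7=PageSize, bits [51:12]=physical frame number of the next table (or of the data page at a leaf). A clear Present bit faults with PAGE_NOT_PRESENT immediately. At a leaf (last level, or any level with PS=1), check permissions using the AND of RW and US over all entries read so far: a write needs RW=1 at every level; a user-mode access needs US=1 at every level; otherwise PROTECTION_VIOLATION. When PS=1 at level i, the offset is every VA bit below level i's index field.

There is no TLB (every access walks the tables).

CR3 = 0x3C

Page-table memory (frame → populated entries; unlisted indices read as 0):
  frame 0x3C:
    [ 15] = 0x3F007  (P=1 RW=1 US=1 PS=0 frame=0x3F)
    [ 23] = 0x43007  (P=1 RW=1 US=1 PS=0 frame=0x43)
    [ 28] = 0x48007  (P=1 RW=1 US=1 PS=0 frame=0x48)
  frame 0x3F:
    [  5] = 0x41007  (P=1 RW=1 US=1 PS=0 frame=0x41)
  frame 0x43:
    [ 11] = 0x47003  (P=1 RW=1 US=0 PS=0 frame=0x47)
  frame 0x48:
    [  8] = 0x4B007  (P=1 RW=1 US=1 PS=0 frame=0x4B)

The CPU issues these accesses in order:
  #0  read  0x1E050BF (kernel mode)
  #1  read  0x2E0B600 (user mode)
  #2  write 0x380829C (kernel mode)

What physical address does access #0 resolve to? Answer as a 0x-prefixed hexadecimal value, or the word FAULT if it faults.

Per-access translation:
#0 VA=0x1E050BF (r,kernel):
  L0: frame=0x3C idx=15 entry=0x3F007 [P=1 RW=1 US=1 PS=0]
  L1: frame=0x3F idx=5 entry=0x41007 [P=1 RW=1 US=1 PS=0]
  ⇒ phys 0x410BF  [2 reads]
#1 VA=0x2E0B600 (r,user):
  L0: frame=0x3C idx=23 entry=0x43007 [P=1 RW=1 US=1 PS=0]
  L1: frame=0x43 idx=11 entry=0x47003 [P=1 RW=1 US=0 PS=0]
  → PROTECTION_VIOLATION  (2 entries read)
#2 VA=0x380829C (w,kernel):
  L0: frame=0x3C idx=28 entry=0x48007 [P=1 RW=1 US=1 PS=0]
  L1: frame=0x48 idx=8 entry=0x4B007 [P=1 RW=1 US=1 PS=0]
  ⇒ phys 0x4B29C  [2 reads]

Access #0 PA: 0x410BF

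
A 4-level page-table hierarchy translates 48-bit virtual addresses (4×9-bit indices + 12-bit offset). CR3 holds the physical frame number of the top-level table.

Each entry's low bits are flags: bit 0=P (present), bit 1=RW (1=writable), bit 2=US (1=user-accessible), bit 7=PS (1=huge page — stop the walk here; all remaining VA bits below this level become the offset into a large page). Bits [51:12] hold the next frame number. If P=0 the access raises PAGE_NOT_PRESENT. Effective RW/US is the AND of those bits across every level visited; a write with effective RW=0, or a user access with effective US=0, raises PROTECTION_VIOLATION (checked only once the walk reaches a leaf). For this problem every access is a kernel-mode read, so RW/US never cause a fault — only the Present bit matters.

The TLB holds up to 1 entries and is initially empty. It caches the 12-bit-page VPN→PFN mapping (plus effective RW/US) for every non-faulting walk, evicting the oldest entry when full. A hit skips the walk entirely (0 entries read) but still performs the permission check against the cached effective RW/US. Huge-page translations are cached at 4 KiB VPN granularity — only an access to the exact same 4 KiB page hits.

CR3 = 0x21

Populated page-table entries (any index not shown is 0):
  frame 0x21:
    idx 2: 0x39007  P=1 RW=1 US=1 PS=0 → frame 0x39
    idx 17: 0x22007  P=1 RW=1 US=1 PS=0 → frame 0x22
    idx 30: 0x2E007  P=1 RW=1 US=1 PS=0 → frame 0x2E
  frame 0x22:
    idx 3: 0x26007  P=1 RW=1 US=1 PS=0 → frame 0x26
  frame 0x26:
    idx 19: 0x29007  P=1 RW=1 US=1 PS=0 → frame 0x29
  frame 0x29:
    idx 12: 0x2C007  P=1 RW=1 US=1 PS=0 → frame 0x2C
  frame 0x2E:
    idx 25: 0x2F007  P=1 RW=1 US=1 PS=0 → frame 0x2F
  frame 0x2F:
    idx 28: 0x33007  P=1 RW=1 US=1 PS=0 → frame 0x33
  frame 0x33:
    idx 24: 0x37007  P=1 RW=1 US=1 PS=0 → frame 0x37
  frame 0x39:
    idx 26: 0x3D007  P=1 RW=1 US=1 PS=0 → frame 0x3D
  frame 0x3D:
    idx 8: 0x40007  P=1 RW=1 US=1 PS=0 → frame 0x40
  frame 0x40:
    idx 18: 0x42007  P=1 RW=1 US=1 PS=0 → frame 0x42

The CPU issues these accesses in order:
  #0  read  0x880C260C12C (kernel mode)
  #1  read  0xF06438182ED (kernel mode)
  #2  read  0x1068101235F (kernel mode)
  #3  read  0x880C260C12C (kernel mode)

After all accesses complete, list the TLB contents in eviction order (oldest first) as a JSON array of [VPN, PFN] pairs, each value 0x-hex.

Walk each access:
#0 VA=0x880C260C12C (r,kernel):
  L0: frame=0x21 idx=17 entry=0x22007 [P=1 RW=1 US=1 PS=0]
  L1: frame=0x22 idx=3 entry=0x26007 [P=1 RW=1 US=1 PS=0]
  L2: frame=0x26 idx=19 entry=0x29007 [P=1 RW=1 US=1 PS=0]
  L3: frame=0x29 idx=12 entry=0x2C007 [P=1 RW=1 US=1 PS=0]
  ⇒ phys 0x2C12C  [4 reads]
#1 VA=0xF06438182ED (r,kernel):
  L0: frame=0x21 idx=30 entry=0x2E007 [P=1 RW=1 US=1 PS=0]
  L1: frame=0x2E idx=25 entry=0x2F007 [P=1 RW=1 US=1 PS=0]
  L2: frame=0x2F idx=28 entry=0x33007 [P=1 RW=1 US=1 PS=0]
  L3: frame=0x33 idx=24 entry=0x37007 [P=1 RW=1 US=1 PS=0]
  ⇒ phys 0x372ED  [4 reads]
#2 VA=0x1068101235F (r,kernel):
  L0: frame=0x21 idx=2 entry=0x39007 [P=1 RW=1 US=1 PS=0]
  L1: frame=0x39 idx=26 entry=0x3D007 [P=1 RW=1 US=1 PS=0]
  L2: frame=0x3D idx=8 entry=0x40007 [P=1 RW=1 US=1 PS=0]
  L3: frame=0x40 idx=18 entry=0x42007 [P=1 RW=1 US=1 PS=0]
  ⇒ phys 0x4235F  [4 reads]
#3 VA=0x880C260C12C (r,kernel):
  L0: frame=0x21 idx=17 entry=0x22007 [P=1 RW=1 US=1 PS=0]
  L1: frame=0x22 idx=3 entry=0x26007 [P=1 RW=1 US=1 PS=0]
  L2: frame=0x26 idx=19 entry=0x29007 [P=1 RW=1 US=1 PS=0]
  L3: frame=0x29 idx=12 entry=0x2C007 [P=1 RW=1 US=1 PS=0]
  ⇒ phys 0x2C12C  [4 reads]

TLB: [["0x880C260C", "0x2C"]]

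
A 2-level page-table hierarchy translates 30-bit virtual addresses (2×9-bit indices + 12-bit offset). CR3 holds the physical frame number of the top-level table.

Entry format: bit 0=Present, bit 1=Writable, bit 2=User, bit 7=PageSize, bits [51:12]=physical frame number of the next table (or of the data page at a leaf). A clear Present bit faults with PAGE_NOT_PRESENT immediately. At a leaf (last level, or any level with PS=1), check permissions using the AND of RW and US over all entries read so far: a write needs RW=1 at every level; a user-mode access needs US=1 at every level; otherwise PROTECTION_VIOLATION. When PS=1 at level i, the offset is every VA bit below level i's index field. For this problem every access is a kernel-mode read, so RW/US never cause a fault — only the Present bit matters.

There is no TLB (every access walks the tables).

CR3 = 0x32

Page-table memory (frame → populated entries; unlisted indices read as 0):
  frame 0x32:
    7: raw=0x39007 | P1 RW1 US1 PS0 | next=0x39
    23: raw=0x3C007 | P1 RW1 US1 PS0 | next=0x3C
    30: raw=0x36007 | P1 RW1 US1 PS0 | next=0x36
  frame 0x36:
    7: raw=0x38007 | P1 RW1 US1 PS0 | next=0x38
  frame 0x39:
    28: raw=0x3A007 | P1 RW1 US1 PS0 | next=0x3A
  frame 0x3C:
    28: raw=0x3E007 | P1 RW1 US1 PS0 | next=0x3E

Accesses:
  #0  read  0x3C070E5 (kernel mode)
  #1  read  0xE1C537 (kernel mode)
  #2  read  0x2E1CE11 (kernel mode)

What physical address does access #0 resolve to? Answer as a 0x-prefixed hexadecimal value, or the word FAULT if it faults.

Walk each access:
#0 VA=0x3C070E5 (r,kernel):
  L0 @0x32[30] → 0x36007  P=1,RW=1,US=1,PS=0
  L1 @0x36[7] → 0x38007  P=1,RW=1,US=1,PS=0
  → PA=0x380E5  (2 entries read)
#1 VA=0xE1C537 (r,kernel):
  L0 @0x32[7] → 0x39007  P=1,RW=1,US=1,PS=0
  L1 @0x39[28] → 0x3A007  P=1,RW=1,US=1,PS=0
  → PA=0x3A537  (2 entries read)
#2 VA=0x2E1CE11 (r,kernel):
  L0 @0x32[23] → 0x3C007  P=1,RW=1,US=1,PS=0
  L1 @0x3C[28] → 0x3E007  P=1,RW=1,US=1,PS=0
  → PA=0x3EE11  (2 entries read)

Access #0 PA: 0x380E5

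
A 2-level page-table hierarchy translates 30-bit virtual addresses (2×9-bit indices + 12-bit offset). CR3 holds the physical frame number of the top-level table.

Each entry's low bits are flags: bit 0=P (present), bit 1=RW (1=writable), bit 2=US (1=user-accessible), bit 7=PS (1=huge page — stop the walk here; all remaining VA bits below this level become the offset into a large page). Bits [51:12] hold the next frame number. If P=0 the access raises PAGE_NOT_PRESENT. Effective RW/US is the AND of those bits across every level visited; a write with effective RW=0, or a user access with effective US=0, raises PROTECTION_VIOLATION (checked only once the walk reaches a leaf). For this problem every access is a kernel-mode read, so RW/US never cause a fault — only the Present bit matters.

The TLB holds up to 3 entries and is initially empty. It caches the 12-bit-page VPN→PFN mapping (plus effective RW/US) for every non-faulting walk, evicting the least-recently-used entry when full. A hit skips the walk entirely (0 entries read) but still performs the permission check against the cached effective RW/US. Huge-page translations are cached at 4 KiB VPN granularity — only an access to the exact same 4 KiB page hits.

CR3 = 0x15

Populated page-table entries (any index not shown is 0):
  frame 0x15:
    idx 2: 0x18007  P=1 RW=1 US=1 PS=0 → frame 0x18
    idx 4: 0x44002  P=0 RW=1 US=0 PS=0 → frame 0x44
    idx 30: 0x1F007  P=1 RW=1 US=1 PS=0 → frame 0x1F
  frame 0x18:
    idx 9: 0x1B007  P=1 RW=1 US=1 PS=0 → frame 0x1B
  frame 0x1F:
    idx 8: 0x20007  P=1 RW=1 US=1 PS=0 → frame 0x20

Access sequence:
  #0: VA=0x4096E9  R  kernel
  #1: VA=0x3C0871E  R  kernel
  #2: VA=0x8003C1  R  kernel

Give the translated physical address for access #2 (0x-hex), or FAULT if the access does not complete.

Per-access translation:
#0 VA=0x4096E9 (r,kernel):
  L0: frame=0x15 idx=2 entry=0x18007 [P=1 RW=1 US=1 PS=0]
  L1: frame=0x18 idx=9 entry=0x1B007 [P=1 RW=1 US=1 PS=0]
  ⇒ phys 0x1B6E9  [2 reads]
#1 VA=0x3C0871E (r,kernel):
  L0: frame=0x15 idx=30 entry=0x1F007 [P=1 RW=1 US=1 PS=0]
  L1: frame=0x1F idx=8 entry=0x20007 [P=1 RW=1 US=1 PS=0]
  ⇒ phys 0x2071E  [2 reads]
#2 VA=0x8003C1 (r,kernel):
  L0: frame=0x15 idx=4 entry=0x44002 [P=0 RW=1 US=0 PS=0]
  ✗ PAGE_NOT_PRESENT  [1 reads]

Access #2 PA: FAULT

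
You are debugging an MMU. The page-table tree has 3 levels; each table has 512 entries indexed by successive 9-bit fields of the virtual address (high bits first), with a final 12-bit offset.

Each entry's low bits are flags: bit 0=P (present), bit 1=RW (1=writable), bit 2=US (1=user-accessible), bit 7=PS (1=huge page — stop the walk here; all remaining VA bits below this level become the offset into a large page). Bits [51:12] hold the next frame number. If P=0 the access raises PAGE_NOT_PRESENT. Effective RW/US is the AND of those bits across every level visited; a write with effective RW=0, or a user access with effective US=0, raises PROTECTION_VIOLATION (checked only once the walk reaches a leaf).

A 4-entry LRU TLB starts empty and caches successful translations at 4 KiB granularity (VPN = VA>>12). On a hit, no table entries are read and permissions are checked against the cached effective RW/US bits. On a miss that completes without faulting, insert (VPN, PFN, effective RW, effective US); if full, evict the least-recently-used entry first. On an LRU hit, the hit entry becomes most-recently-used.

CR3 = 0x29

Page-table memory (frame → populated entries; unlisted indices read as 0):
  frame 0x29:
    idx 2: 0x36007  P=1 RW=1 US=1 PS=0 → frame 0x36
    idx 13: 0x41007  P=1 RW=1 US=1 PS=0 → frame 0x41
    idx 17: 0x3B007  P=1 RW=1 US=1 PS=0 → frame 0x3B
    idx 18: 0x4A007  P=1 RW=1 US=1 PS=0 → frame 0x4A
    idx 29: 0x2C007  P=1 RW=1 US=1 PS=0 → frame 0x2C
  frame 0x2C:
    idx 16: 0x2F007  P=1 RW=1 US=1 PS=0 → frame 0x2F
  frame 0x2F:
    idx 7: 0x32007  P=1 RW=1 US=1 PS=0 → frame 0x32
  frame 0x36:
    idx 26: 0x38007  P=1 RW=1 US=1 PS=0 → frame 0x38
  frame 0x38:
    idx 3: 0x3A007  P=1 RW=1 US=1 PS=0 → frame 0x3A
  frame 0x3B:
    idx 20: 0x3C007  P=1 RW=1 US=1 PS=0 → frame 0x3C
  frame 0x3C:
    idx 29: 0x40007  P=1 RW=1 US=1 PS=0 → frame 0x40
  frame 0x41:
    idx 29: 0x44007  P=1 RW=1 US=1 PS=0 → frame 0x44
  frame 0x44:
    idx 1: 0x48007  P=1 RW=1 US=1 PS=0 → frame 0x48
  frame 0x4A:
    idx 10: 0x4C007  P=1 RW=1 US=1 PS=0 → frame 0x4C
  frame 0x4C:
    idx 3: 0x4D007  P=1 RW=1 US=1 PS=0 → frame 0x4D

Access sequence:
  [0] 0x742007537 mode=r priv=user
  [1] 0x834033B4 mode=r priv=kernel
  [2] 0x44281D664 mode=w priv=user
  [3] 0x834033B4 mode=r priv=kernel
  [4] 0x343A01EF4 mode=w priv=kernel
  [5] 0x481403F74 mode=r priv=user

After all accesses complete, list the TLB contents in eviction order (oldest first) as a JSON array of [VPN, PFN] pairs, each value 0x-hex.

Per-access translation:
#0 VA=0x742007537 (r,user):
  lvl0: tbl 0x29, slot 29 ⇒ 0x2C007 (P1/RW1/US1/PS0)
  lvl1: tbl 0x2C, slot 16 ⇒ 0x2F007 (P1/RW1/US1/PS0)
  lvl2: tbl 0x2F, slot 7 ⇒ 0x32007 (P1/RW1/US1/PS0)
  ✓ 0x32537  — 3 lookups
#1 VA=0x834033B4 (r,kernel):
  lvl0: tbl 0x29, slot 2 ⇒ 0x36007 (P1/RW1/US1/PS0)
  lvl1: tbl 0x36, slot 26 ⇒ 0x38007 (P1/RW1/US1/PS0)
  lvl2: tbl 0x38, slot 3 ⇒ 0x3A007 (P1/RW1/US1/PS0)
  ✓ 0x3A3B4  — 3 lookups
#2 VA=0x44281D664 (w,user):
  lvl0: tbl 0x29, slot 17 ⇒ 0x3B007 (P1/RW1/US1/PS0)
  lvl1: tbl 0x3B, slot 20 ⇒ 0x3C007 (P1/RW1/US1/PS0)
  lvl2: tbl 0x3C, slot 29 ⇒ 0x40007 (P1/RW1/US1/PS0)
  ✓ 0x40664  — 3 lookups
#3 VA=0x834033B4 (r,kernel):
  TLB hit vpn=0x83403 → PA=0x3A3B4
#4 VA=0x343A01EF4 (w,kernel):
  lvl0: tbl 0x29, slot 13 ⇒ 0x41007 (P1/RW1/US1/PS0)
  lvl1: tbl 0x41, slot 29 ⇒ 0x44007 (P1/RW1/US1/PS0)
  lvl2: tbl 0x44, slot 1 ⇒ 0x48007 (P1/RW1/US1/PS0)
  ✓ 0x48EF4  — 3 lookups
#5 VA=0x481403F74 (r,user):
  lvl0: tbl 0x29, slot 18 ⇒ 0x4A007 (P1/RW1/US1/PS0)
  lvl1: tbl 0x4A, slot 10 ⇒ 0x4C007 (P1/RW1/US1/PS0)
  lvl2: tbl 0x4C, slot 3 ⇒ 0x4D007 (P1/RW1/US1/PS0)
  ✓ 0x4DF74  — 3 lookups

TLB: [["0x44281D", "0x40"], ["0x83403", "0x3A"], ["0x343A01", "0x48"], ["0x481403", "0x4D"]]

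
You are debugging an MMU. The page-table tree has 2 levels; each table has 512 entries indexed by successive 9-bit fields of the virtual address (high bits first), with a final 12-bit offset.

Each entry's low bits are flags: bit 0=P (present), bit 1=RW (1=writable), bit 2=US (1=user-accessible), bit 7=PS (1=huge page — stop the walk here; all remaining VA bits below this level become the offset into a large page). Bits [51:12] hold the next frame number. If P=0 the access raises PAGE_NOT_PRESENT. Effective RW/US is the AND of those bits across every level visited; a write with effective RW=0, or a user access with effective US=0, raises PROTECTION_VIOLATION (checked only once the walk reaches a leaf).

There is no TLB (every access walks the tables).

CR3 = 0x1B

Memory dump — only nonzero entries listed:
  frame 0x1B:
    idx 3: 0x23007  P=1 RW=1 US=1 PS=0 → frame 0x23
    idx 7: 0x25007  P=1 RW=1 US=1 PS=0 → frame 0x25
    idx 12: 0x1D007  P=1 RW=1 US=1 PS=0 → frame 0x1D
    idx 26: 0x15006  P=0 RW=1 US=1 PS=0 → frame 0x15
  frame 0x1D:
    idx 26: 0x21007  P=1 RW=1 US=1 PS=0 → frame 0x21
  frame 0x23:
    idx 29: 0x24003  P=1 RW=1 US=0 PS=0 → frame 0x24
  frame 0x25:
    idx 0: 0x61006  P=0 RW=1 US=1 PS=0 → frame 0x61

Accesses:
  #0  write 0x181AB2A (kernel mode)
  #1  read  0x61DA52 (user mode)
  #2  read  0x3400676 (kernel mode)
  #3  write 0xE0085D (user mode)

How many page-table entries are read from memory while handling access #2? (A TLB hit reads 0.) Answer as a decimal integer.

Trace:
#0 VA=0x181AB2A (w,kernel):
  L0 @0x1B[12] → 0x1D007  P=1,RW=1,US=1,PS=0
  L1 @0x1D[26] → 0x21007  P=1,RW=1,US=1,PS=0
  → PA=0x21B2A  (2 entries read)
#1 VA=0x61DA52 (r,user):
  L0 @0x1B[3] → 0x23007  P=1,RW=1,US=1,PS=0
  L1 @0x23[29] → 0x24003  P=1,RW=1,US=0,PS=0
  ⇒ fault: PROTECTION_VIOLATION  — 2 lookups
#2 VA=0x3400676 (r,kernel):
  L0 @0x1B[26] → 0x15006  P=0,RW=1,US=1,PS=0
  ⇒ fault: PAGE_NOT_PRESENT  — 1 lookups
#3 VA=0xE0085D (w,user):
  L0 @0x1B[7] → 0x25007  P=1,RW=1,US=1,PS=0
  L1 @0x25[0] → 0x61006  P=0,RW=1,US=1,PS=0
  ⇒ fault: PAGE_NOT_PRESENT  — 2 lookups

Entries read for #2: 1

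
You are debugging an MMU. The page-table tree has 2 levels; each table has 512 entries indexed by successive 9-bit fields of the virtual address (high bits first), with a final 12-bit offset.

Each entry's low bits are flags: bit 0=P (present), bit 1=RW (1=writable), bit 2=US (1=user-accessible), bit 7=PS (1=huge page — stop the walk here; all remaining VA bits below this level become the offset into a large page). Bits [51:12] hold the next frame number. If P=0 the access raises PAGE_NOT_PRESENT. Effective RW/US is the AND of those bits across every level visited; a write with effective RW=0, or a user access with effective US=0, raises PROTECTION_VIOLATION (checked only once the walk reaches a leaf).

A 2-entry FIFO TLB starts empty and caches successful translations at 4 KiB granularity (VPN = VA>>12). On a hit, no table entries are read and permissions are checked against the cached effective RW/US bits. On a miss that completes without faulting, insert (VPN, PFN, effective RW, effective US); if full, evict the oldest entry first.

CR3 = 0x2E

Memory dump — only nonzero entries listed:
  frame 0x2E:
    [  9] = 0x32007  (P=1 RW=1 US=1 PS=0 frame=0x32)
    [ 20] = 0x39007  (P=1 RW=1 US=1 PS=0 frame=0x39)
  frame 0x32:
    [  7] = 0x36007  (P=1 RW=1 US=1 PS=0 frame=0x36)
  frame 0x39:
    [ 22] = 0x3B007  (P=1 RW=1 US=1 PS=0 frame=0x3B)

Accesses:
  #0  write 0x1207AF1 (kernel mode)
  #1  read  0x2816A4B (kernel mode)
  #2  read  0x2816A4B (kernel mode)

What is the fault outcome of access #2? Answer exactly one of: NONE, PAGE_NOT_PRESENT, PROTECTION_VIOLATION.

Trace:
#0 VA=0x1207AF1 (w,kernel):
  L0: frame=0x2E idx=9 entry=0x32007 [P=1 RW=1 US=1 PS=0]
  L1: frame=0x32 idx=7 entry=0x36007 [P=1 RW=1 US=1 PS=0]
  ⇒ phys 0x36AF1  [2 reads]
#1 VA=0x2816A4B (r,kernel):
  L0: frame=0x2E idx=20 entry=0x39007 [P=1 RW=1 US=1 PS=0]
  L1: frame=0x39 idx=22 entry=0x3B007 [P=1 RW=1 US=1 PS=0]
  ⇒ phys 0x3BA4B  [2 reads]
#2 VA=0x2816A4B (r,kernel):
  TLB hit vpn=0x2816 → PA=0x3BA4B

Access #2 fault: NONE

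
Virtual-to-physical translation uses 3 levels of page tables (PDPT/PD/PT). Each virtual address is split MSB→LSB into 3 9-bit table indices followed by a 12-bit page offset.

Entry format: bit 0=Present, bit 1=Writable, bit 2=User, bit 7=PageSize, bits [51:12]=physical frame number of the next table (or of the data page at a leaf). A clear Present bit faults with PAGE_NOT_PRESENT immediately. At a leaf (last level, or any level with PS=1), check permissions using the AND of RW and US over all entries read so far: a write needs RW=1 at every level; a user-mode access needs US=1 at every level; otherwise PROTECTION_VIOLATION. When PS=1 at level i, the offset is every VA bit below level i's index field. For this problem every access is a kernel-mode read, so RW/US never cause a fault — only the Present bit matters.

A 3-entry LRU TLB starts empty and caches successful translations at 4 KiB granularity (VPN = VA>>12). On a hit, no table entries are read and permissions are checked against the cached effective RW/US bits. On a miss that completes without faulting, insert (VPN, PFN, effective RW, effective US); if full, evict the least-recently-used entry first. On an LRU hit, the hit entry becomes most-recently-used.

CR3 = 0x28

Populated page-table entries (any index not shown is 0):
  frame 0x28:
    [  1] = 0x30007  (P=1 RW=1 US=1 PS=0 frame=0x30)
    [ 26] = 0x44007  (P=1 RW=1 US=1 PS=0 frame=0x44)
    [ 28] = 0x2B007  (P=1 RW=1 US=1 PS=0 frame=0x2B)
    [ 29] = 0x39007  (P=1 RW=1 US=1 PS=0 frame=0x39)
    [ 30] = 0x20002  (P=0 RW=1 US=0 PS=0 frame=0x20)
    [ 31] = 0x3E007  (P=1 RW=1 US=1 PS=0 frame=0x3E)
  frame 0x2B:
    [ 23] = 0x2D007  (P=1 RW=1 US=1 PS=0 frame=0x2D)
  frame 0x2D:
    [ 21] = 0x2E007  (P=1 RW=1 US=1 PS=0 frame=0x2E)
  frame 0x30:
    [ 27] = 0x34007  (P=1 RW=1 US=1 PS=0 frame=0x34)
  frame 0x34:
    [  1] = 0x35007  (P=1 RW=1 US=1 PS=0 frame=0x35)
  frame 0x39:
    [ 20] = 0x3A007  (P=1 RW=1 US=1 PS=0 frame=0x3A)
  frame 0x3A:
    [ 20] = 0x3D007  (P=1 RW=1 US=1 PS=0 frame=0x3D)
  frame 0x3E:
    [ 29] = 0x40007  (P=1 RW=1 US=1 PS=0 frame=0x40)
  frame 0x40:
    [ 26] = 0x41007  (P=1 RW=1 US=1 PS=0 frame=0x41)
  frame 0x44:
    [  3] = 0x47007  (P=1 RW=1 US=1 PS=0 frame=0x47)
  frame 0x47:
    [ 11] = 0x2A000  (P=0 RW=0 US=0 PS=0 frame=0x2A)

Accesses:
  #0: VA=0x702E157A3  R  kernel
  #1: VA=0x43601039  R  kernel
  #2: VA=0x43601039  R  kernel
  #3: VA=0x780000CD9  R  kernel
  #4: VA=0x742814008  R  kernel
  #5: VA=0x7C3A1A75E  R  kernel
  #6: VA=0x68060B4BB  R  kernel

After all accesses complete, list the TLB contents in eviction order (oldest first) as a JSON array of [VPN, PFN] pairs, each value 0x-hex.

Walk each access:
#0 VA=0x702E157A3 (r,kernel):
  L0: frame=0x28 idx=28 entry=0x2B007 [P=1 RW=1 US=1 PS=0]
  L1: frame=0x2B idx=23 entry=0x2D007 [P=1 RW=1 US=1 PS=0]
  L2: frame=0x2D idx=21 entry=0x2E007 [P=1 RW=1 US=1 PS=0]
  ⇒ phys 0x2E7A3  [3 reads]
#1 VA=0x43601039 (r,kernel):
  L0: frame=0x28 idx=1 entry=0x30007 [P=1 RW=1 US=1 PS=0]
  L1: frame=0x30 idx=27 entry=0x34007 [P=1 RW=1 US=1 PS=0]
  L2: frame=0x34 idx=1 entry=0x35007 [P=1 RW=1 US=1 PS=0]
  ⇒ phys 0x35039  [3 reads]
#2 VA=0x43601039 (r,kernel):
  TLB hit vpn=0x43601 → PA=0x35039
#3 VA=0x780000CD9 (r,kernel):
  L0: frame=0x28 idx=30 entry=0x20002 [P=0 RW=1 US=0 PS=0]
  ⇒ fault: PAGE_NOT_PRESENT  — 1 lookups
#4 VA=0x742814008 (r,kernel):
  L0: frame=0x28 idx=29 entry=0x39007 [P=1 RW=1 US=1 PS=0]
  L1: frame=0x39 idx=20 entry=0x3A007 [P=1 RW=1 US=1 PS=0]
  L2: frame=0x3A idx=20 entry=0x3D007 [P=1 RW=1 US=1 PS=0]
  ⇒ phys 0x3D008  [3 reads]
#5 VA=0x7C3A1A75E (r,kernel):
  L0: frame=0x28 idx=31 entry=0x3E007 [P=1 RW=1 US=1 PS=0]
  L1: frame=0x3E idx=29 entry=0x40007 [P=1 RW=1 US=1 PS=0]
  L2: frame=0x40 idx=26 entry=0x41007 [P=1 RW=1 US=1 PS=0]
  ⇒ phys 0x4175E  [3 reads]
#6 VA=0x68060B4BB (r,kernel):
  L0: frame=0x28 idx=26 entry=0x44007 [P=1 RW=1 US=1 PS=0]
  L1: frame=0x44 idx=3 entry=0x47007 [P=1 RW=1 US=1 PS=0]
  L2: frame=0x47 idx=11 entry=0x2A000 [P=0 RW=0 US=0 PS=0]
  ⇒ fault: PAGE_NOT_PRESENT  — 3 lookups

TLB: [["0x43601", "0x35"], ["0x742814", "0x3D"], ["0x7C3A1A", "0x41"]]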